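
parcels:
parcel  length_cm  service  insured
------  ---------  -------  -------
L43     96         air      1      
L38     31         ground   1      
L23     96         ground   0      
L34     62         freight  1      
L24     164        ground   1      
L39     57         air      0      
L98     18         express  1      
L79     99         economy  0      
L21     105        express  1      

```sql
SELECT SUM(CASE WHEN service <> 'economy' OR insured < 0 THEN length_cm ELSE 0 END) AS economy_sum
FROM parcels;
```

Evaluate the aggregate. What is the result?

629

parcel=L43: ✓ → 96
parcel=L38: ✓ → 31
parcel=L23: ✓ → 96
parcel=L34: ✓ → 62
parcel=L24: ✓ → 164
parcel=L39: ✓ → 57
parcel=L98: ✓ → 18
parcel=L79: ✗
parcel=L21: ✓ → 105
economy_sum = 96 + 31 + 96 + 62 + 164 + 57 + 18 + 105 = 629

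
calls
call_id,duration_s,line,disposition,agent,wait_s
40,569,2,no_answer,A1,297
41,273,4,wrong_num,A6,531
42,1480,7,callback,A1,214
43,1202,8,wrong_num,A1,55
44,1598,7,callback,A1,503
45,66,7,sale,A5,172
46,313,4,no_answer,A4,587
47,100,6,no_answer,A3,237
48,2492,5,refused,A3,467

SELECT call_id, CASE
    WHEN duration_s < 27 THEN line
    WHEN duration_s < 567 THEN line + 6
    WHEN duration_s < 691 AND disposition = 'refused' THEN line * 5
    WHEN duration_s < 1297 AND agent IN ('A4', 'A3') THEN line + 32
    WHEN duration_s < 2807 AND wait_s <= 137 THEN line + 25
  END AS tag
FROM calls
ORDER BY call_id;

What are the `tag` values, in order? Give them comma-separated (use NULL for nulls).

NULL, 10, NULL, 33, NULL, 13, 10, 12, NULL

call_id=40: (no match → NULL) → NULL
call_id=41: duration_s < 567 → 10
call_id=42: (no match → NULL) → NULL
call_id=43: duration_s < 2807 AND wait_s <= 137 → 33
call_id=44: (no match → NULL) → NULL
call_id=45: duration_s < 567 → 13
call_id=46: duration_s < 567 → 10
call_id=47: duration_s < 567 → 12
call_id=48: (no match → NULL) → NULL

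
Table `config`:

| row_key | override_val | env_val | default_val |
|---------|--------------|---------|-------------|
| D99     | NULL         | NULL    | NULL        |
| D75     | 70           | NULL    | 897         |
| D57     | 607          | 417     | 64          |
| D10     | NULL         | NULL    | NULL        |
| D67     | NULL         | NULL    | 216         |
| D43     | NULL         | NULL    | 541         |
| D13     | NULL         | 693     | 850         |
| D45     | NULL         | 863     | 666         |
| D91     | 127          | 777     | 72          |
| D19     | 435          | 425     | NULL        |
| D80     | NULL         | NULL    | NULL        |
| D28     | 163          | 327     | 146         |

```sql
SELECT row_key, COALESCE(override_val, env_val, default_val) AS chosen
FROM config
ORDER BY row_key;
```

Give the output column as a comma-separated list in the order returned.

NULL, 693, 435, 163, 541, 863, 607, 216, 70, NULL, 127, NULL

row_key=D10: override_val=NULL, env_val=NULL, default_val=NULL (all NULL) → NULL
row_key=D13: override_val=NULL, env_val=693 → 693
row_key=D19: override_val=435 → 435
row_key=D28: override_val=163 → 163
row_key=D43: override_val=NULL, env_val=NULL, default_val=541 → 541
row_key=D45: override_val=NULL, env_val=863 → 863
row_key=D57: override_val=607 → 607
row_key=D67: override_val=NULL, env_val=NULL, default_val=216 → 216
row_key=D75: override_val=70 → 70
row_key=D80: override_val=NULL, env_val=NULL, default_val=NULL (all NULL) → NULL
row_key=D91: override_val=127 → 127
row_key=D99: override_val=NULL, env_val=NULL, default_val=NULL (all NULL) → NULL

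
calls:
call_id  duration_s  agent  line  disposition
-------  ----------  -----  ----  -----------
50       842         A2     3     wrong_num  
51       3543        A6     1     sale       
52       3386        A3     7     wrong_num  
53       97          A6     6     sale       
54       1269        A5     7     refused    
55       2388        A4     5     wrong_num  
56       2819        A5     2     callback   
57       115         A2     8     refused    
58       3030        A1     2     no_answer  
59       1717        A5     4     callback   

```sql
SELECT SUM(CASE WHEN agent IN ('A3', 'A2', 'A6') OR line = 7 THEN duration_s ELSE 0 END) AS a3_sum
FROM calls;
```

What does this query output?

call_id=50: ✓ → 842
call_id=51: ✓ → 3543
call_id=52: ✓ → 3386
call_id=53: ✓ → 97
call_id=54: ✓ → 1269
call_id=55: ✗
call_id=56: ✗
call_id=57: ✓ → 115
call_id=58: ✗
call_id=59: ✗
a3_sum = 842 + 3543 + 3386 + 97 + 1269 + 115 = 9252

9252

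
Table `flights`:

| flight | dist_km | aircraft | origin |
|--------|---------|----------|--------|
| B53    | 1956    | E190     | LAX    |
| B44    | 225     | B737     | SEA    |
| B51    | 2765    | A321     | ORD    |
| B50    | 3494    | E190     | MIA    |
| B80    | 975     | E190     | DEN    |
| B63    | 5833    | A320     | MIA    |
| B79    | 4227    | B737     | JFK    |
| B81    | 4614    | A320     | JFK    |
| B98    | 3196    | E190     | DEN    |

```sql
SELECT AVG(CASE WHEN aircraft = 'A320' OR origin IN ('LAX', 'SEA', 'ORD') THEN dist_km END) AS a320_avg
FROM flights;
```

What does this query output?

flight=B53: ✓ → 1956
flight=B44: ✓ → 225
flight=B51: ✓ → 2765
flight=B50: ✗
flight=B80: ✗
flight=B63: ✓ → 5833
flight=B79: ✗
flight=B81: ✓ → 4614
flight=B98: ✗
a320_avg = (1956 + 225 + 2765 + 5833 + 4614) / 5 = 3078.6

3078.6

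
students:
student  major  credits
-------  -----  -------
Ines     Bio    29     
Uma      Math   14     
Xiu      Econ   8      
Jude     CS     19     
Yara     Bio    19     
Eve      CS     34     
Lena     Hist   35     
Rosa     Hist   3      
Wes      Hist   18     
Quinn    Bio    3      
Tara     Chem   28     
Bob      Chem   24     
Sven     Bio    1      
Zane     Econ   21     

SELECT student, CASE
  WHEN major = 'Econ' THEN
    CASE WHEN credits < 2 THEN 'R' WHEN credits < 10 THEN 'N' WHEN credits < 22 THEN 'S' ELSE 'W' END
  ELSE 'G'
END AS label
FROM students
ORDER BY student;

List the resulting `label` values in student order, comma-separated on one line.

G, G, G, G, G, G, G, G, G, G, G, N, G, S

student=Bob: major='Chem' → outer ELSE → G
student=Eve: major='CS' → outer ELSE → G
student=Ines: major='Bio' → outer ELSE → G
student=Jude: major='CS' → outer ELSE → G
student=Lena: major='Hist' → outer ELSE → G
student=Quinn: major='Bio' → outer ELSE → G
student=Rosa: major='Hist' → outer ELSE → G
student=Sven: major='Bio' → outer ELSE → G
student=Tara: major='Chem' → outer ELSE → G
student=Uma: major='Math' → outer ELSE → G
student=Wes: major='Hist' → outer ELSE → G
student=Xiu: major='Econ' → inner[credits < 10] → N
student=Yara: major='Bio' → outer ELSE → G
student=Zane: major='Econ' → inner[credits < 22] → S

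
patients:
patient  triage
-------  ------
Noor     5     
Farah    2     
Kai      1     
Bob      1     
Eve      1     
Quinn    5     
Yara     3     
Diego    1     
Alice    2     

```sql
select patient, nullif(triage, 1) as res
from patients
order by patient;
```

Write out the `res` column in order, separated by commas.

2, NULL, NULL, NULL, 2, NULL, 5, 5, 3

patient=Alice: triage=2 vs 1: differ → 2
patient=Bob: triage=1 vs 1: equal → NULL
patient=Diego: triage=1 vs 1: equal → NULL
patient=Eve: triage=1 vs 1: equal → NULL
patient=Farah: triage=2 vs 1: differ → 2
patient=Kai: triage=1 vs 1: equal → NULL
patient=Noor: triage=5 vs 1: differ → 5
patient=Quinn: triage=5 vs 1: differ → 5
patient=Yara: triage=3 vs 1: differ → 3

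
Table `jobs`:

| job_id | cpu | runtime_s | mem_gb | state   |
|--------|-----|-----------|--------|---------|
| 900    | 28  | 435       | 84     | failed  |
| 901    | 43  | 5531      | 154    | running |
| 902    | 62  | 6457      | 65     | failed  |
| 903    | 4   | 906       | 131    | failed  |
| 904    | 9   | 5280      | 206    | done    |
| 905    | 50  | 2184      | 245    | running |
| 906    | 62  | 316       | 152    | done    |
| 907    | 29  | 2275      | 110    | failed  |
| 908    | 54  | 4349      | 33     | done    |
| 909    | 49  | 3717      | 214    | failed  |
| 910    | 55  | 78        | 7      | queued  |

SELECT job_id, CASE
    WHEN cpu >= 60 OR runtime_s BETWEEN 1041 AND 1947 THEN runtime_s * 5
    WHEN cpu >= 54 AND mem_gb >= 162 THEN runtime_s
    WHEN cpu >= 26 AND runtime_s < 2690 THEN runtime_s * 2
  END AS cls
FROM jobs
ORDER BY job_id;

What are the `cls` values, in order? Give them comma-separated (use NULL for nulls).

job_id=900: cpu >= 26 AND runtime_s < 2690 → 870
job_id=901: (no match → NULL) → NULL
job_id=902: cpu >= 60 OR runtime_s BETWEEN 1041 AND 1947 → 32285
job_id=903: (no match → NULL) → NULL
job_id=904: (no match → NULL) → NULL
job_id=905: cpu >= 26 AND runtime_s < 2690 → 4368
job_id=906: cpu >= 60 OR runtime_s BETWEEN 1041 AND 1947 → 1580
job_id=907: cpu >= 26 AND runtime_s < 2690 → 4550
job_id=908: (no match → NULL) → NULL
job_id=909: (no match → NULL) → NULL
job_id=910: cpu >= 26 AND runtime_s < 2690 → 156

870, NULL, 32285, NULL, NULL, 4368, 1580, 4550, NULL, NULL, 156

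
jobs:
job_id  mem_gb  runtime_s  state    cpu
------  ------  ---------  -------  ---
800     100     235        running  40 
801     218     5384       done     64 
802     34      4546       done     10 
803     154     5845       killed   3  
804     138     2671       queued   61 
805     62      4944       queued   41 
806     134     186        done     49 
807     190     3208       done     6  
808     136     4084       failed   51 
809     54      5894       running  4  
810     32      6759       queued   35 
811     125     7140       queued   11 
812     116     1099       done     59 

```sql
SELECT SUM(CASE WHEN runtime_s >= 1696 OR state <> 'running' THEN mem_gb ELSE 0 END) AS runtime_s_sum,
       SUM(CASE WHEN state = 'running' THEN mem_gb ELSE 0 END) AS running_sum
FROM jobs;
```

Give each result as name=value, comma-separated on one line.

runtime_s_sum=1393, running_sum=154

[runtime_s_sum: runtime_s >= 1696 OR state <> 'running']
job_id=800: ✗
job_id=801: ✓ → 218
job_id=802: ✓ → 34
job_id=803: ✓ → 154
job_id=804: ✓ → 138
job_id=805: ✓ → 62
job_id=806: ✓ → 134
job_id=807: ✓ → 190
job_id=808: ✓ → 136
job_id=809: ✓ → 54
job_id=810: ✓ → 32
job_id=811: ✓ → 125
job_id=812: ✓ → 116
runtime_s_sum = 218 + 34 + 154 + 138 + 62 + 134 + 190 + 136 + 54 + 32 + 125 + 116 = 1393
—
[running_sum: state = 'running']
job_id=800: ✓ → 100
job_id=801: ✗
job_id=802: ✗
job_id=803: ✗
job_id=804: ✗
job_id=805: ✗
job_id=806: ✗
job_id=807: ✗
job_id=808: ✗
job_id=809: ✓ → 54
job_id=810: ✗
job_id=811: ✗
job_id=812: ✗
running_sum = 100 + 54 = 154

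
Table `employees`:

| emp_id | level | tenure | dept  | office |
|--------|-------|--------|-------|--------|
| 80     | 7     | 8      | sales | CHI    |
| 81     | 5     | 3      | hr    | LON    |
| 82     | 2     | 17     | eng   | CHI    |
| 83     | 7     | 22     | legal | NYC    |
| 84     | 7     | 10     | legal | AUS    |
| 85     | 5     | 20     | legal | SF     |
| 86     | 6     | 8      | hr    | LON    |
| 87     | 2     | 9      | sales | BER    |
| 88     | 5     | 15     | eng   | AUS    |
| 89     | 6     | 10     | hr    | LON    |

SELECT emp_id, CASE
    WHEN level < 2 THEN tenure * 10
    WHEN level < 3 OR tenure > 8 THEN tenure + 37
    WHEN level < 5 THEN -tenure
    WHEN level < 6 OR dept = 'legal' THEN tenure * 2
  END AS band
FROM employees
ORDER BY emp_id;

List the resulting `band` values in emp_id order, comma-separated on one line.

emp_id=80: (no match → NULL) → NULL
emp_id=81: level < 6 OR dept = 'legal' → 6
emp_id=82: level < 3 OR tenure > 8 → 54
emp_id=83: level < 3 OR tenure > 8 → 59
emp_id=84: level < 3 OR tenure > 8 → 47
emp_id=85: level < 3 OR tenure > 8 → 57
emp_id=86: (no match → NULL) → NULL
emp_id=87: level < 3 OR tenure > 8 → 46
emp_id=88: level < 3 OR tenure > 8 → 52
emp_id=89: level < 3 OR tenure > 8 → 47

NULL, 6, 54, 59, 47, 57, NULL, 46, 52, 47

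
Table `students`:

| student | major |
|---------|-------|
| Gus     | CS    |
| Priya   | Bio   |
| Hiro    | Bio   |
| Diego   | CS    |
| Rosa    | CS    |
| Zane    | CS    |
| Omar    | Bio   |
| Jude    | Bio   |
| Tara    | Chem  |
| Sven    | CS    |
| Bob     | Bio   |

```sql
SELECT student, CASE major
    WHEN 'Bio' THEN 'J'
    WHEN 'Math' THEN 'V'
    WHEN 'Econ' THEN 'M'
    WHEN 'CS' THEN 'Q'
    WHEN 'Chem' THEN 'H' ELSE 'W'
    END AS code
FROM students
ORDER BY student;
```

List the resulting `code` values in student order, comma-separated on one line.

J, Q, Q, J, J, J, J, Q, Q, H, Q

student=Bob: major='Bio' → J
student=Diego: major='CS' → Q
student=Gus: major='CS' → Q
student=Hiro: major='Bio' → J
student=Jude: major='Bio' → J
student=Omar: major='Bio' → J
student=Priya: major='Bio' → J
student=Rosa: major='CS' → Q
student=Sven: major='CS' → Q
student=Tara: major='Chem' → H
student=Zane: major='CS' → Q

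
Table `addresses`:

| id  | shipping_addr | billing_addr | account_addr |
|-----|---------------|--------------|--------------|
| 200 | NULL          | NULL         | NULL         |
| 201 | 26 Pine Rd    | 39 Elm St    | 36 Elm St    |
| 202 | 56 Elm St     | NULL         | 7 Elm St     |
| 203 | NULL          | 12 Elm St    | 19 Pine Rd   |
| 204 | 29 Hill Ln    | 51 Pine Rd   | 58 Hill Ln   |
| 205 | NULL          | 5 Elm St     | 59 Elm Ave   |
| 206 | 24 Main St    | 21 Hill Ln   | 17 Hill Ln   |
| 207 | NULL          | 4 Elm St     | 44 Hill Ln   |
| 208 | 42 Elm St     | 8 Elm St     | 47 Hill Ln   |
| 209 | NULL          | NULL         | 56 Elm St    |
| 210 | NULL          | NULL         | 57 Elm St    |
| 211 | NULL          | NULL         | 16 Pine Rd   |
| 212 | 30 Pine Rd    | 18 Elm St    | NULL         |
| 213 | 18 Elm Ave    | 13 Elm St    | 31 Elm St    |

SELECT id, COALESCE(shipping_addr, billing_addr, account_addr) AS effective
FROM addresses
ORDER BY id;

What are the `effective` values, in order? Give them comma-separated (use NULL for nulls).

NULL, 26 Pine Rd, 56 Elm St, 12 Elm St, 29 Hill Ln, 5 Elm St, 24 Main St, 4 Elm St, 42 Elm St, 56 Elm St, 57 Elm St, 16 Pine Rd, 30 Pine Rd, 18 Elm Ave

id=200: shipping_addr=NULL, billing_addr=NULL, account_addr=NULL (all NULL) → NULL
id=201: shipping_addr=26 Pine Rd → 26 Pine Rd
id=202: shipping_addr=56 Elm St → 56 Elm St
id=203: shipping_addr=NULL, billing_addr=12 Elm St → 12 Elm St
id=204: shipping_addr=29 Hill Ln → 29 Hill Ln
id=205: shipping_addr=NULL, billing_addr=5 Elm St → 5 Elm St
id=206: shipping_addr=24 Main St → 24 Main St
id=207: shipping_addr=NULL, billing_addr=4 Elm St → 4 Elm St
id=208: shipping_addr=42 Elm St → 42 Elm St
id=209: shipping_addr=NULL, billing_addr=NULL, account_addr=56 Elm St → 56 Elm St
id=210: shipping_addr=NULL, billing_addr=NULL, account_addr=57 Elm St → 57 Elm St
id=211: shipping_addr=NULL, billing_addr=NULL, account_addr=16 Pine Rd → 16 Pine Rd
id=212: shipping_addr=30 Pine Rd → 30 Pine Rd
id=213: shipping_addr=18 Elm Ave → 18 Elm Ave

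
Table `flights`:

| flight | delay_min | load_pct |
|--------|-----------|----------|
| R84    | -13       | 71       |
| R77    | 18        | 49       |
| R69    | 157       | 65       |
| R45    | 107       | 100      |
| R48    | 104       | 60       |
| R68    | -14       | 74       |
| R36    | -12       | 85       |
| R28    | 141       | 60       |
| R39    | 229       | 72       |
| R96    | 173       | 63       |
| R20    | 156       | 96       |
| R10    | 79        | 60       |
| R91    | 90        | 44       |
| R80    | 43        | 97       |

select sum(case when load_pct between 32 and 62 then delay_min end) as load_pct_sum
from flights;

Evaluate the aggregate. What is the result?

flight=R84: ✗
flight=R77: ✓ → 18
flight=R69: ✗
flight=R45: ✗
flight=R48: ✓ → 104
flight=R68: ✗
flight=R36: ✗
flight=R28: ✓ → 141
flight=R39: ✗
flight=R96: ✗
flight=R20: ✗
flight=R10: ✓ → 79
flight=R91: ✓ → 90
flight=R80: ✗
load_pct_sum = 18 + 104 + 141 + 79 + 90 = 432

432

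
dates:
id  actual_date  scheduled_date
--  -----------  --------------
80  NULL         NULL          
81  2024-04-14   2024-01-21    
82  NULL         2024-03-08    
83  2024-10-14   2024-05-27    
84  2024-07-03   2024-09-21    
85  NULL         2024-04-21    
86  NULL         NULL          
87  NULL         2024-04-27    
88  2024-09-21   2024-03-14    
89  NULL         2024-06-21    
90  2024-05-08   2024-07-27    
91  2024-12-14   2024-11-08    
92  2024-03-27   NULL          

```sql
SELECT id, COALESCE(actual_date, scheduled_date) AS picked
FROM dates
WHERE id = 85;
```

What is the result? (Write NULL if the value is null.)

id = 85: actual_date=NULL, scheduled_date=2024-04-21.
actual_date=NULL, scheduled_date=2024-04-21 → 2024-04-21

2024-04-21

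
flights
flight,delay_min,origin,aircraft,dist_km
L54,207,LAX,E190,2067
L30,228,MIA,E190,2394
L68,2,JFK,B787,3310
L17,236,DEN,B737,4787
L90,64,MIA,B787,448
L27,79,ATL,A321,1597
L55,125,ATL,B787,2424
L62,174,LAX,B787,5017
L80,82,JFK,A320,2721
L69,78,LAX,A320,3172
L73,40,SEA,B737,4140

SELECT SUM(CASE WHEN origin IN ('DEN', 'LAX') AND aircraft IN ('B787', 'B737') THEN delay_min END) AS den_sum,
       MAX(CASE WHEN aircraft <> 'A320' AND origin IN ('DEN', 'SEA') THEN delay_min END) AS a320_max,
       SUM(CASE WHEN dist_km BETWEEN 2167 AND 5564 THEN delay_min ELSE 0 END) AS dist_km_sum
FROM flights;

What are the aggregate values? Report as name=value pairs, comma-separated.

den_sum=410, a320_max=236, dist_km_sum=965

[den_sum: origin IN ('DEN', 'LAX') AND aircraft IN ('B787', 'B737')]
flight=L54: ✗
flight=L30: ✗
flight=L68: ✗
flight=L17: ✓ → 236
flight=L90: ✗
flight=L27: ✗
flight=L55: ✗
flight=L62: ✓ → 174
flight=L80: ✗
flight=L69: ✗
flight=L73: ✗
den_sum = 236 + 174 = 410
—
[a320_max: aircraft <> 'A320' AND origin IN ('DEN', 'SEA')]
flight=L54: ✗
flight=L30: ✗
flight=L68: ✗
flight=L17: ✓ → 236
flight=L90: ✗
flight=L27: ✗
flight=L55: ✗
flight=L62: ✗
flight=L80: ✗
flight=L69: ✗
flight=L73: ✓ → 40
a320_max = MAX(236, 40) = 236
—
[dist_km_sum: dist_km BETWEEN 2167 AND 5564]
flight=L54: ✗
flight=L30: ✓ → 228
flight=L68: ✓ → 2
flight=L17: ✓ → 236
flight=L90: ✗
flight=L27: ✗
flight=L55: ✓ → 125
flight=L62: ✓ → 174
flight=L80: ✓ → 82
flight=L69: ✓ → 78
flight=L73: ✓ → 40
dist_km_sum = 228 + 2 + 236 + 125 + 174 + 82 + 78 + 40 = 965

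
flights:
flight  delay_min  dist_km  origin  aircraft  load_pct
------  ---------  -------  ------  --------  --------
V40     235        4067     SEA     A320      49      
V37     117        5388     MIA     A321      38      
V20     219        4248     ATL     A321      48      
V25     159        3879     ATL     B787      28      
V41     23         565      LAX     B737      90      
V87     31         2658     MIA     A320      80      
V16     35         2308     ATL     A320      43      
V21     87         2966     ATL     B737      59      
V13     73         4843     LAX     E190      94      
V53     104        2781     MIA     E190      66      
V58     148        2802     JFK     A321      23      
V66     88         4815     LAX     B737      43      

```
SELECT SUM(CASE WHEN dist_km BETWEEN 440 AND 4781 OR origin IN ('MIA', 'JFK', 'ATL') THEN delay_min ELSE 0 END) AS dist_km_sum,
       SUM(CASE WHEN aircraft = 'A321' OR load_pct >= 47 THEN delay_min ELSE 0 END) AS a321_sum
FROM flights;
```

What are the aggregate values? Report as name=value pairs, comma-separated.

dist_km_sum=1158, a321_sum=1037

[dist_km_sum: dist_km BETWEEN 440 AND 4781 OR origin IN ('MIA', 'JFK', 'ATL')]
flight=V40: ✓ → 235
flight=V37: ✓ → 117
flight=V20: ✓ → 219
flight=V25: ✓ → 159
flight=V41: ✓ → 23
flight=V87: ✓ → 31
flight=V16: ✓ → 35
flight=V21: ✓ → 87
flight=V13: ✗
flight=V53: ✓ → 104
flight=V58: ✓ → 148
flight=V66: ✗
dist_km_sum = 235 + 117 + 219 + 159 + 23 + 31 + 35 + 87 + 104 + 148 = 1158
—
[a321_sum: aircraft = 'A321' OR load_pct >= 47]
flight=V40: ✓ → 235
flight=V37: ✓ → 117
flight=V20: ✓ → 219
flight=V25: ✗
flight=V41: ✓ → 23
flight=V87: ✓ → 31
flight=V16: ✗
flight=V21: ✓ → 87
flight=V13: ✓ → 73
flight=V53: ✓ → 104
flight=V58: ✓ → 148
flight=V66: ✗
a321_sum = 235 + 117 + 219 + 23 + 31 + 87 + 73 + 104 + 148 = 1037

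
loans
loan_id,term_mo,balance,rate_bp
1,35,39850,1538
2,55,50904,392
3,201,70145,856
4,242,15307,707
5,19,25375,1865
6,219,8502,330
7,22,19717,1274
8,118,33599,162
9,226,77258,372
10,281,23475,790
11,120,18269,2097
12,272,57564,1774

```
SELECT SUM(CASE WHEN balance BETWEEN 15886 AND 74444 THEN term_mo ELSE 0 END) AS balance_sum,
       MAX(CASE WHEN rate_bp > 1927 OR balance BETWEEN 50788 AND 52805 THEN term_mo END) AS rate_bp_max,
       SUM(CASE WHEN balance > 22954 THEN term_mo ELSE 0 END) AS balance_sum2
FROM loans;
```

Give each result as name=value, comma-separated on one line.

[balance_sum: balance BETWEEN 15886 AND 74444]
loan_id=1: ✓ → 35
loan_id=2: ✓ → 55
loan_id=3: ✓ → 201
loan_id=4: ✗
loan_id=5: ✓ → 19
loan_id=6: ✗
loan_id=7: ✓ → 22
loan_id=8: ✓ → 118
loan_id=9: ✗
loan_id=10: ✓ → 281
loan_id=11: ✓ → 120
loan_id=12: ✓ → 272
balance_sum = 35 + 55 + 201 + 19 + 22 + 118 + 281 + 120 + 272 = 1123
—
[rate_bp_max: rate_bp > 1927 OR balance BETWEEN 50788 AND 52805]
loan_id=1: ✗
loan_id=2: ✓ → 55
loan_id=3: ✗
loan_id=4: ✗
loan_id=5: ✗
loan_id=6: ✗
loan_id=7: ✗
loan_id=8: ✗
loan_id=9: ✗
loan_id=10: ✗
loan_id=11: ✓ → 120
loan_id=12: ✗
rate_bp_max = MAX(55, 120) = 120
—
[balance_sum2: balance > 22954]
loan_id=1: ✓ → 35
loan_id=2: ✓ → 55
loan_id=3: ✓ → 201
loan_id=4: ✗
loan_id=5: ✓ → 19
loan_id=6: ✗
loan_id=7: ✗
loan_id=8: ✓ → 118
loan_id=9: ✓ → 226
loan_id=10: ✓ → 281
loan_id=11: ✗
loan_id=12: ✓ → 272
balance_sum2 = 35 + 55 + 201 + 19 + 118 + 226 + 281 + 272 = 1207

balance_sum=1123, rate_bp_max=120, balance_sum2=1207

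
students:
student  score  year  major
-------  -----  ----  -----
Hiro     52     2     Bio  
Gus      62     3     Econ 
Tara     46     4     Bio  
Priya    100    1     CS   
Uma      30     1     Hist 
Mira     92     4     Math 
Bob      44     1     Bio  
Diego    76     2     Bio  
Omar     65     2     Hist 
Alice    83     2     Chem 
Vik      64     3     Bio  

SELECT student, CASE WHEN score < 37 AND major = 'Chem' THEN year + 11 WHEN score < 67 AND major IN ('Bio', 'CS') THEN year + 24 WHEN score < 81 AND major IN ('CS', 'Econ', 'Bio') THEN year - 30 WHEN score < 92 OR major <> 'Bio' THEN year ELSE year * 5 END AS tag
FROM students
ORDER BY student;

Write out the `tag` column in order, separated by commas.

student=Alice: score < 92 OR major <> 'Bio' → 2
student=Bob: score < 67 AND major IN ('Bio', 'CS') → 25
student=Diego: score < 81 AND major IN ('CS', 'Econ', 'Bio') → -28
student=Gus: score < 81 AND major IN ('CS', 'Econ', 'Bio') → -27
student=Hiro: score < 67 AND major IN ('Bio', 'CS') → 26
student=Mira: score < 92 OR major <> 'Bio' → 4
student=Omar: score < 92 OR major <> 'Bio' → 2
student=Priya: score < 92 OR major <> 'Bio' → 1
student=Tara: score < 67 AND major IN ('Bio', 'CS') → 28
student=Uma: score < 92 OR major <> 'Bio' → 1
student=Vik: score < 67 AND major IN ('Bio', 'CS') → 27

2, 25, -28, -27, 26, 4, 2, 1, 28, 1, 27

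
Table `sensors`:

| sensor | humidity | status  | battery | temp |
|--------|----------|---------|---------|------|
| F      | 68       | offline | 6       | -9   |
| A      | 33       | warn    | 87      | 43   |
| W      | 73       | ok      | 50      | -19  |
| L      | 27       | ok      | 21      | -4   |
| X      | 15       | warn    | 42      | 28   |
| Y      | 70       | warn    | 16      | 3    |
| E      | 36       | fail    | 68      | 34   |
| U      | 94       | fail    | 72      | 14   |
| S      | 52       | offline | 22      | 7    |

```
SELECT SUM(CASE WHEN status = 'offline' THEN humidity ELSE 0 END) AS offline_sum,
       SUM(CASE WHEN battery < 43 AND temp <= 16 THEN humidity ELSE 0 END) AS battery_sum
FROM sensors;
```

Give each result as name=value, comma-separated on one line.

offline_sum=120, battery_sum=217

[offline_sum: status = 'offline']
sensor=F: ✓ → 68
sensor=A: ✗
sensor=W: ✗
sensor=L: ✗
sensor=X: ✗
sensor=Y: ✗
sensor=E: ✗
sensor=U: ✗
sensor=S: ✓ → 52
offline_sum = 68 + 52 = 120
—
[battery_sum: battery < 43 AND temp <= 16]
sensor=F: ✓ → 68
sensor=A: ✗
sensor=W: ✗
sensor=L: ✓ → 27
sensor=X: ✗
sensor=Y: ✓ → 70
sensor=E: ✗
sensor=U: ✗
sensor=S: ✓ → 52
battery_sum = 68 + 27 + 70 + 52 = 217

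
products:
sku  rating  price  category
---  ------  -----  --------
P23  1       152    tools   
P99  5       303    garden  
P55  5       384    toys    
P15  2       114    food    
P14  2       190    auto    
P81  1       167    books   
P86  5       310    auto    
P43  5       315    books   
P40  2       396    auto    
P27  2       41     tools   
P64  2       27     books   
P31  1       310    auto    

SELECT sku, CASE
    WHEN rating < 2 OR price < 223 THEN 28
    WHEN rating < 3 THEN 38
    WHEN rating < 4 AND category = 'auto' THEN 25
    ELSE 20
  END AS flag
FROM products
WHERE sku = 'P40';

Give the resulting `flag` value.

sku = P40: rating=2, price=396, category=auto.
rating < 2 OR price < 223 → false
rating < 3 → true → 38

38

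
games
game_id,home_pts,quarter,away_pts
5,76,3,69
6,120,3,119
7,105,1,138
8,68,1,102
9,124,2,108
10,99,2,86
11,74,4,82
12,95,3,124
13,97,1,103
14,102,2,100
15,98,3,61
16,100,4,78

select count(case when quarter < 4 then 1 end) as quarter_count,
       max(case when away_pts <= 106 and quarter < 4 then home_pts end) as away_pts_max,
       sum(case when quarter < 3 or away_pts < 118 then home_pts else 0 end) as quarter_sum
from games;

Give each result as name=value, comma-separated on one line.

quarter_count=10, away_pts_max=102, quarter_sum=943

[quarter_count: quarter < 4]
game_id=5: ✓ → 1
game_id=6: ✓ → 1
game_id=7: ✓ → 1
game_id=8: ✓ → 1
game_id=9: ✓ → 1
game_id=10: ✓ → 1
game_id=11: ✗
game_id=12: ✓ → 1
game_id=13: ✓ → 1
game_id=14: ✓ → 1
game_id=15: ✓ → 1
game_id=16: ✗
quarter_count = COUNT(1, 1, 1, 1, 1, 1, 1, 1, 1, 1) = 10
—
[away_pts_max: away_pts <= 106 and quarter < 4]
game_id=5: ✓ → 76
game_id=6: ✗
game_id=7: ✗
game_id=8: ✓ → 68
game_id=9: ✗
game_id=10: ✓ → 99
game_id=11: ✗
game_id=12: ✗
game_id=13: ✓ → 97
game_id=14: ✓ → 102
game_id=15: ✓ → 98
game_id=16: ✗
away_pts_max = MAX(76, 68, 99, 97, 102, 98) = 102
—
[quarter_sum: quarter < 3 or away_pts < 118]
game_id=5: ✓ → 76
game_id=6: ✗
game_id=7: ✓ → 105
game_id=8: ✓ → 68
game_id=9: ✓ → 124
game_id=10: ✓ → 99
game_id=11: ✓ → 74
game_id=12: ✗
game_id=13: ✓ → 97
game_id=14: ✓ → 102
game_id=15: ✓ → 98
game_id=16: ✓ → 100
quarter_sum = 76 + 105 + 68 + 124 + 99 + 74 + 97 + 102 + 98 + 100 = 943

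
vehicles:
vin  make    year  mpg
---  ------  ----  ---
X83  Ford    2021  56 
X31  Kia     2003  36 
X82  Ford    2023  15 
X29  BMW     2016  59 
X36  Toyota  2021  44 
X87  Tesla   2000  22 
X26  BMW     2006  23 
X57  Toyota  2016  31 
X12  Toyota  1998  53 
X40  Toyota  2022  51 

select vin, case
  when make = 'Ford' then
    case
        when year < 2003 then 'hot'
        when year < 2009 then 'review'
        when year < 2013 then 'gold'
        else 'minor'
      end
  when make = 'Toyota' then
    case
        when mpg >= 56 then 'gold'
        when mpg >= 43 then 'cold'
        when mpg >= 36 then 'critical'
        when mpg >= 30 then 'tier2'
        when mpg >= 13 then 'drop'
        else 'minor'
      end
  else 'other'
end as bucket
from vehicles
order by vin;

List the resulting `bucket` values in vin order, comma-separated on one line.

cold, other, other, other, cold, cold, tier2, minor, minor, other

vin=X12: make='Toyota' → inner[mpg >= 43] → cold
vin=X26: make='BMW' → outer ELSE → other
vin=X29: make='BMW' → outer ELSE → other
vin=X31: make='Kia' → outer ELSE → other
vin=X36: make='Toyota' → inner[mpg >= 43] → cold
vin=X40: make='Toyota' → inner[mpg >= 43] → cold
vin=X57: make='Toyota' → inner[mpg >= 30] → tier2
vin=X82: make='Ford' → inner[ELSE] → minor
vin=X83: make='Ford' → inner[ELSE] → minor
vin=X87: make='Tesla' → outer ELSE → other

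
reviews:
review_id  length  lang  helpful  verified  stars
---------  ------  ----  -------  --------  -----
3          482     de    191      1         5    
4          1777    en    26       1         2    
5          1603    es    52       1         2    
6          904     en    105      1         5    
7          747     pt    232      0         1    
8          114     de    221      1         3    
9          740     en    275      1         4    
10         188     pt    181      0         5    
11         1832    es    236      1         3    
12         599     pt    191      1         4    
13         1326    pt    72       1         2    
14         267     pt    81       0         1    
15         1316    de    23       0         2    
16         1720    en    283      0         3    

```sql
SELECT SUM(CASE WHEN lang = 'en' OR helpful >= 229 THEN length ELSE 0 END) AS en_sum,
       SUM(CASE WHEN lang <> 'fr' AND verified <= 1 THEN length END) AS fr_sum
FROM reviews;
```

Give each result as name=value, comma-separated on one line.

[en_sum: lang = 'en' OR helpful >= 229]
review_id=3: ✗
review_id=4: ✓ → 1777
review_id=5: ✗
review_id=6: ✓ → 904
review_id=7: ✓ → 747
review_id=8: ✗
review_id=9: ✓ → 740
review_id=10: ✗
review_id=11: ✓ → 1832
review_id=12: ✗
review_id=13: ✗
review_id=14: ✗
review_id=15: ✗
review_id=16: ✓ → 1720
en_sum = 1777 + 904 + 747 + 740 + 1832 + 1720 = 7720
—
[fr_sum: lang <> 'fr' AND verified <= 1]
review_id=3: ✓ → 482
review_id=4: ✓ → 1777
review_id=5: ✓ → 1603
review_id=6: ✓ → 904
review_id=7: ✓ → 747
review_id=8: ✓ → 114
review_id=9: ✓ → 740
review_id=10: ✓ → 188
review_id=11: ✓ → 1832
review_id=12: ✓ → 599
review_id=13: ✓ → 1326
review_id=14: ✓ → 267
review_id=15: ✓ → 1316
review_id=16: ✓ → 1720
fr_sum = 482 + 1777 + 1603 + 904 + 747 + 114 + 740 + 188 + 1832 + 599 + 1326 + 267 + 1316 + 1720 = 13615

en_sum=7720, fr_sum=13615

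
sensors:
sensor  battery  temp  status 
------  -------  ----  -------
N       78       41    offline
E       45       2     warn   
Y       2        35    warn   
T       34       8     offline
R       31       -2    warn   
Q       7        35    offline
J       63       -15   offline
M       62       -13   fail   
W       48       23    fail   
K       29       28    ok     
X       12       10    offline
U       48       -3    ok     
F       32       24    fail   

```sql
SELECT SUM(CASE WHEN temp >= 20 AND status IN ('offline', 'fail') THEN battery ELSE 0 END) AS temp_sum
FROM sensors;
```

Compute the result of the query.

sensor=N: ✓ → 78
sensor=E: ✗
sensor=Y: ✗
sensor=T: ✗
sensor=R: ✗
sensor=Q: ✓ → 7
sensor=J: ✗
sensor=M: ✗
sensor=W: ✓ → 48
sensor=K: ✗
sensor=X: ✗
sensor=U: ✗
sensor=F: ✓ → 32
temp_sum = 78 + 7 + 48 + 32 = 165

165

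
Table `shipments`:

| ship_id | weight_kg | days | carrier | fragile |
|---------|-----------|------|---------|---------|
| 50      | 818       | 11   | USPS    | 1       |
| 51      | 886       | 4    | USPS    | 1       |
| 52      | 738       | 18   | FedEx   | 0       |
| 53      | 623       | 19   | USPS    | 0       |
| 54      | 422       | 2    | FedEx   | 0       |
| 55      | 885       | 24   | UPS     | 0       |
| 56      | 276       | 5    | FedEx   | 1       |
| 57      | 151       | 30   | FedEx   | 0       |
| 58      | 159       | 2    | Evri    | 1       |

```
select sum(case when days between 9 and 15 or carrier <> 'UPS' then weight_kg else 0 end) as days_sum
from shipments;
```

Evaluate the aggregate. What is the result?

ship_id=50: ✓ → 818
ship_id=51: ✓ → 886
ship_id=52: ✓ → 738
ship_id=53: ✓ → 623
ship_id=54: ✓ → 422
ship_id=55: ✗
ship_id=56: ✓ → 276
ship_id=57: ✓ → 151
ship_id=58: ✓ → 159
days_sum = 818 + 886 + 738 + 623 + 422 + 276 + 151 + 159 = 4073

4073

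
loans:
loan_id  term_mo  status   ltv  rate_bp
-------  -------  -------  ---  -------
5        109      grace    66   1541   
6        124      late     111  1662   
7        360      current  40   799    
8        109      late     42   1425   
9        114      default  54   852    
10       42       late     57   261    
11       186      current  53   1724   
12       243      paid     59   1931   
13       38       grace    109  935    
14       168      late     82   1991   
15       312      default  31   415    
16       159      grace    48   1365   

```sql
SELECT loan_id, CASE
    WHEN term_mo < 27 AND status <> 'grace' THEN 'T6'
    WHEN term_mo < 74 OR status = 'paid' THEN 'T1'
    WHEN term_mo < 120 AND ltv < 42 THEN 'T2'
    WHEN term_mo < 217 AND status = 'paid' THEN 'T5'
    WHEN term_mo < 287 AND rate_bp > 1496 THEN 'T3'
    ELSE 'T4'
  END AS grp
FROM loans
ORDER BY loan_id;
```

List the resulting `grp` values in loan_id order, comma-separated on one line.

loan_id=5: term_mo < 287 AND rate_bp > 1496 → T3
loan_id=6: term_mo < 287 AND rate_bp > 1496 → T3
loan_id=7: ELSE → T4
loan_id=8: ELSE → T4
loan_id=9: ELSE → T4
loan_id=10: term_mo < 74 OR status = 'paid' → T1
loan_id=11: term_mo < 287 AND rate_bp > 1496 → T3
loan_id=12: term_mo < 74 OR status = 'paid' → T1
loan_id=13: term_mo < 74 OR status = 'paid' → T1
loan_id=14: term_mo < 287 AND rate_bp > 1496 → T3
loan_id=15: ELSE → T4
loan_id=16: ELSE → T4

T3, T3, T4, T4, T4, T1, T3, T1, T1, T3, T4, T4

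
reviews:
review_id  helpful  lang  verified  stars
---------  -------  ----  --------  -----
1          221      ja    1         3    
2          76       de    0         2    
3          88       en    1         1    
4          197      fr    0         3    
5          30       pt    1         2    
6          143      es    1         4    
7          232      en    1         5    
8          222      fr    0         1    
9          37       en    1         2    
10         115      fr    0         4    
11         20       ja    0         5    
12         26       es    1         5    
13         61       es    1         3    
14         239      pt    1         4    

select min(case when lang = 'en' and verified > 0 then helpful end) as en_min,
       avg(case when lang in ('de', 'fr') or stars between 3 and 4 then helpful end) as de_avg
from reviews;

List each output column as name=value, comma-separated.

[en_min: lang = 'en' and verified > 0]
review_id=1: ✗
review_id=2: ✗
review_id=3: ✓ → 88
review_id=4: ✗
review_id=5: ✗
review_id=6: ✗
review_id=7: ✓ → 232
review_id=8: ✗
review_id=9: ✓ → 37
review_id=10: ✗
review_id=11: ✗
review_id=12: ✗
review_id=13: ✗
review_id=14: ✗
en_min = MIN(88, 232, 37) = 37
—
[de_avg: lang in ('de', 'fr') or stars between 3 and 4]
review_id=1: ✓ → 221
review_id=2: ✓ → 76
review_id=3: ✗
review_id=4: ✓ → 197
review_id=5: ✗
review_id=6: ✓ → 143
review_id=7: ✗
review_id=8: ✓ → 222
review_id=9: ✗
review_id=10: ✓ → 115
review_id=11: ✗
review_id=12: ✗
review_id=13: ✓ → 61
review_id=14: ✓ → 239
de_avg = (221 + 76 + 197 + 143 + 222 + 115 + 61 + 239) / 8 = 159.25

en_min=37, de_avg=159.25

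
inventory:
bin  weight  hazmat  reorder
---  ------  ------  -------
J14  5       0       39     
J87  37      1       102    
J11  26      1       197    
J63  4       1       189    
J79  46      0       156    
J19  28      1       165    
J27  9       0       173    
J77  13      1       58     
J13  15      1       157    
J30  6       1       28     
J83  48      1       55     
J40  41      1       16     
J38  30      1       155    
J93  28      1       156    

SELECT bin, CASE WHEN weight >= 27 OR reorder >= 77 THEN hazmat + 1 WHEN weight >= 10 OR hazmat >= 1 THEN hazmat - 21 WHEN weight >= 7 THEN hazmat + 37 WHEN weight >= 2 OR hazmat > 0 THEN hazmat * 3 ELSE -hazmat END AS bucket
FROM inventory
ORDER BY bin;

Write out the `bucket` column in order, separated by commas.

2, 2, 0, 2, 1, -20, 2, 2, 2, -20, 1, 2, 2, 2

bin=J11: weight >= 27 OR reorder >= 77 → 2
bin=J13: weight >= 27 OR reorder >= 77 → 2
bin=J14: weight >= 2 OR hazmat > 0 → 0
bin=J19: weight >= 27 OR reorder >= 77 → 2
bin=J27: weight >= 27 OR reorder >= 77 → 1
bin=J30: weight >= 10 OR hazmat >= 1 → -20
bin=J38: weight >= 27 OR reorder >= 77 → 2
bin=J40: weight >= 27 OR reorder >= 77 → 2
bin=J63: weight >= 27 OR reorder >= 77 → 2
bin=J77: weight >= 10 OR hazmat >= 1 → -20
bin=J79: weight >= 27 OR reorder >= 77 → 1
bin=J83: weight >= 27 OR reorder >= 77 → 2
bin=J87: weight >= 27 OR reorder >= 77 → 2
bin=J93: weight >= 27 OR reorder >= 77 → 2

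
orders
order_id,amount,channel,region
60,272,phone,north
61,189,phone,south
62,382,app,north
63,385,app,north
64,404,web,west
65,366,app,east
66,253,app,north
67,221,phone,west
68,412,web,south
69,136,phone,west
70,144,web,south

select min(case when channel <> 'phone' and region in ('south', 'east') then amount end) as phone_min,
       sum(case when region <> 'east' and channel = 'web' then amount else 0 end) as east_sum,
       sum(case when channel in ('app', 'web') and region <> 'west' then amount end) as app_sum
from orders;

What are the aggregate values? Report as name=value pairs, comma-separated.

phone_min=144, east_sum=960, app_sum=1942

[phone_min: channel <> 'phone' and region in ('south', 'east')]
order_id=60: ✗
order_id=61: ✗
order_id=62: ✗
order_id=63: ✗
order_id=64: ✗
order_id=65: ✓ → 366
order_id=66: ✗
order_id=67: ✗
order_id=68: ✓ → 412
order_id=69: ✗
order_id=70: ✓ → 144
phone_min = MIN(366, 412, 144) = 144
—
[east_sum: region <> 'east' and channel = 'web']
order_id=60: ✗
order_id=61: ✗
order_id=62: ✗
order_id=63: ✗
order_id=64: ✓ → 404
order_id=65: ✗
order_id=66: ✗
order_id=67: ✗
order_id=68: ✓ → 412
order_id=69: ✗
order_id=70: ✓ → 144
east_sum = 404 + 412 + 144 = 960
—
[app_sum: channel in ('app', 'web') and region <> 'west']
order_id=60: ✗
order_id=61: ✗
order_id=62: ✓ → 382
order_id=63: ✓ → 385
order_id=64: ✗
order_id=65: ✓ → 366
order_id=66: ✓ → 253
order_id=67: ✗
order_id=68: ✓ → 412
order_id=69: ✗
order_id=70: ✓ → 144
app_sum = 382 + 385 + 366 + 253 + 412 + 144 = 1942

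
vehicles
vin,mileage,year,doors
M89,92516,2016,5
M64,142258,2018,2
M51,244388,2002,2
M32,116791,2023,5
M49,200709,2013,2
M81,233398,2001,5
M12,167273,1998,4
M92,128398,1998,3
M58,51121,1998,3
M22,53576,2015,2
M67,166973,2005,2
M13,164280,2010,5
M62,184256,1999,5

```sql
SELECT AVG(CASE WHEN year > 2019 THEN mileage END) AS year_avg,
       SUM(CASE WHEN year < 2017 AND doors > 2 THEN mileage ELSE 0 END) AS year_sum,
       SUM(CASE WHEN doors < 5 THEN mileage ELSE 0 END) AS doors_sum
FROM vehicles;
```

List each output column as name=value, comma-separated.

[year_avg: year > 2019]
vin=M89: ✗
vin=M64: ✗
vin=M51: ✗
vin=M32: ✓ → 116791
vin=M49: ✗
vin=M81: ✗
vin=M12: ✗
vin=M92: ✗
vin=M58: ✗
vin=M22: ✗
vin=M67: ✗
vin=M13: ✗
vin=M62: ✗
year_avg = 116791
—
[year_sum: year < 2017 AND doors > 2]
vin=M89: ✓ → 92516
vin=M64: ✗
vin=M51: ✗
vin=M32: ✗
vin=M49: ✗
vin=M81: ✓ → 233398
vin=M12: ✓ → 167273
vin=M92: ✓ → 128398
vin=M58: ✓ → 51121
vin=M22: ✗
vin=M67: ✗
vin=M13: ✓ → 164280
vin=M62: ✓ → 184256
year_sum = 92516 + 233398 + 167273 + 128398 + 51121 + 164280 + 184256 = 1021242
—
[doors_sum: doors < 5]
vin=M89: ✗
vin=M64: ✓ → 142258
vin=M51: ✓ → 244388
vin=M32: ✗
vin=M49: ✓ → 200709
vin=M81: ✗
vin=M12: ✓ → 167273
vin=M92: ✓ → 128398
vin=M58: ✓ → 51121
vin=M22: ✓ → 53576
vin=M67: ✓ → 166973
vin=M13: ✗
vin=M62: ✗
doors_sum = 142258 + 244388 + 200709 + 167273 + 128398 + 51121 + 53576 + 166973 = 1154696

year_avg=116791, year_sum=1021242, doors_sum=1154696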